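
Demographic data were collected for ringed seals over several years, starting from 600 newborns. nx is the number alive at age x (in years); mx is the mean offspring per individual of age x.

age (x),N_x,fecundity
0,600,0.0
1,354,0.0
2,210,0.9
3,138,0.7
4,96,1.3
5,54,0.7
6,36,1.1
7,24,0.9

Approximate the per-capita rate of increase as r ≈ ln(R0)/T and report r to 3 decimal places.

-0.048

lx = nx/n0 = nx/600: 1, 0.59, 0.35, 0.23, 0.16, 0.09, 0.06, 0.04
R0 = Σ lx·mx = 0 + 0 + 0.315 + 0.161 + 0.208 + 0.063 + 0.066 + 0.036 = 0.849
Σ x·lx·mx = 2.908; T = 2.908/0.849 = 3.42521…
r ≈ ln(R0)/T = ln(0.849)/3.42521… = -0.04779… → -0.048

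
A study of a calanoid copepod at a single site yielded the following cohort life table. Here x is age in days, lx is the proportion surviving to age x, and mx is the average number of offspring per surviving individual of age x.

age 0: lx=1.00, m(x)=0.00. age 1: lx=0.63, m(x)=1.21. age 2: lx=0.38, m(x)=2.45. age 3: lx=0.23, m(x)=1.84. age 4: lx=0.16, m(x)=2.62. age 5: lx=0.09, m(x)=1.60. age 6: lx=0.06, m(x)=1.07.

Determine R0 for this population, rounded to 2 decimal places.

lx·mx by age: 0, 0.7623, 0.931, 0.4232, 0.4192, 0.144, 0.0642
R0 = Σ lx·mx = 2.7439 → 2.74

2.74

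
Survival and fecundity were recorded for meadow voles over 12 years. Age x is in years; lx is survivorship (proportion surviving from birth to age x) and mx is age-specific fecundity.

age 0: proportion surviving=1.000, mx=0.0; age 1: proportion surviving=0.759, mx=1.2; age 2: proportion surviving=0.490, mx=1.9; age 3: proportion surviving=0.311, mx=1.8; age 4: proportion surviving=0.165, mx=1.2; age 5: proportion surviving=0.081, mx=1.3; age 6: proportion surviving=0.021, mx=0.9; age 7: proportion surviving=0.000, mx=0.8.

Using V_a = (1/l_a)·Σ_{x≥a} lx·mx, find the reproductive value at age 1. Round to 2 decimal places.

3.59

lx·mx for x ≥ 1: 0.9108, 0.931, 0.5598, 0.198, 0.1053, 0.0189, 0 → sum = 2.7238
V_1 = 2.7238 / l_1 = 2.7238 / 0.759 = 3.588669… → 3.59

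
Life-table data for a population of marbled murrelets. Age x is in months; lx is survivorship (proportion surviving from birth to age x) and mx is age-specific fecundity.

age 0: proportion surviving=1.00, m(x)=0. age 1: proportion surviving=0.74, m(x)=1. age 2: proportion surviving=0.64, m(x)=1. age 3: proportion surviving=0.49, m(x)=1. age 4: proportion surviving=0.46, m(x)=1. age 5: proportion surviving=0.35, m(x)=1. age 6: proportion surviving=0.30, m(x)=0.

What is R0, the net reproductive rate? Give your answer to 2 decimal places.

lx·mx by age: 0, 0.74, 0.64, 0.49, 0.46, 0.35, 0
R0 = Σ lx·mx = 2.68 → 2.68

2.68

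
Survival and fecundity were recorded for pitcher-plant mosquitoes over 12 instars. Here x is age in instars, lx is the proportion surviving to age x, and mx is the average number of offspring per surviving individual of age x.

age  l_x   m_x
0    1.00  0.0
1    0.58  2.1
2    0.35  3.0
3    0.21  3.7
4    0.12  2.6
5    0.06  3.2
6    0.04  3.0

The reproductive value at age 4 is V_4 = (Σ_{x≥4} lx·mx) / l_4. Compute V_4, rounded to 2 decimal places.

lx·mx for x ≥ 4: 0.312, 0.192, 0.12 → sum = 0.624
V_4 = 0.624 / l_4 = 0.624 / 0.12 = 5.2 → 5.20

5.20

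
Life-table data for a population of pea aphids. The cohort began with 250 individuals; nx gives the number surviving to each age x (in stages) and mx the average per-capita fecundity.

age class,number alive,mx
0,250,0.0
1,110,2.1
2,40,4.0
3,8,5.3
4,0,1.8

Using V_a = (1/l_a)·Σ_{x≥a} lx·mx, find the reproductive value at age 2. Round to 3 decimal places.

5.060

lx = nx/n0 = nx/250: 1, 0.44, 0.16, 0.032, 0
lx·mx for x ≥ 2: 0.64, 0.1696, 0 → sum = 0.8096
V_2 = 0.8096 / l_2 = 0.8096 / 0.16 = 5.06 → 5.060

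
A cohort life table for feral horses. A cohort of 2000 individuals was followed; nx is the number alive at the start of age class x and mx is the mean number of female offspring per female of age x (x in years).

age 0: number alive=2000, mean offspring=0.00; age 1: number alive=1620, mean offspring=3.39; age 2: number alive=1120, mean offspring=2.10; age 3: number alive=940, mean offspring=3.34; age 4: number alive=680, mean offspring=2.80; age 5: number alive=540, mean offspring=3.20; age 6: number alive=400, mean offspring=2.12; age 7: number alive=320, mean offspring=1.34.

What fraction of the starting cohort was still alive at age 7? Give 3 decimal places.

0.160

l_7 = n_7/n_0 = 320/2000 = 0.16 → 0.160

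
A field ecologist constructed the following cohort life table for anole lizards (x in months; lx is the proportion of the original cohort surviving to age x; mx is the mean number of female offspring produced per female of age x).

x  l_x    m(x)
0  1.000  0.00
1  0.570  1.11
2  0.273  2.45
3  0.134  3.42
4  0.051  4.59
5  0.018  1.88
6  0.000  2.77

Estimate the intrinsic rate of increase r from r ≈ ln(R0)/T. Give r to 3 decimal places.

R0 = Σ lx·mx = 0 + 0.6327 + 0.66885 + 0.45828 + 0.23409 + 0.03384 + 0 = 2.02776
Σ x·lx·mx = 4.4508; T = 4.4508/2.02776 = 2.19493…
r ≈ ln(R0)/T = ln(2.02776)/2.19493… = 0.32207… → 0.322

0.322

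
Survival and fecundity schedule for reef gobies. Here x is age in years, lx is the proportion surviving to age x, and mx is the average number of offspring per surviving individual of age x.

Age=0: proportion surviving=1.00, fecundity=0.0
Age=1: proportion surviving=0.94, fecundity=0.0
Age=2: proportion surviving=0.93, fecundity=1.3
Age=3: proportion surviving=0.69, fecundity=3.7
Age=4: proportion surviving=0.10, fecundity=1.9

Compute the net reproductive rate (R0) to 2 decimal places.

3.95

lx·mx by age: 0, 0, 1.209, 2.553, 0.19
R0 = Σ lx·mx = 3.952 → 3.95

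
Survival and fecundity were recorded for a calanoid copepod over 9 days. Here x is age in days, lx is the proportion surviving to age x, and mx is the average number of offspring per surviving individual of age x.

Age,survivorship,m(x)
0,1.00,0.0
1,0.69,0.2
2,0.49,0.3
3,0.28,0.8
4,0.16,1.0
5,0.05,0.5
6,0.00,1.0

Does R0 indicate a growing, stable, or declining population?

declining

R0 = Σ lx·mx = 0 + 0.138 + 0.147 + 0.224 + 0.16 + 0.025 + 0 = 0.694
R0 < 1, so the population is declining.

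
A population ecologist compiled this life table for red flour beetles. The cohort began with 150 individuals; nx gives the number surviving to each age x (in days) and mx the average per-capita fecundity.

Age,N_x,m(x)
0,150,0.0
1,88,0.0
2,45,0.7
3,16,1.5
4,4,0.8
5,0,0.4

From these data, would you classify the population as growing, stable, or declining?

lx = nx/n0 = nx/150: 1, 0.58667…, 0.3, 0.10667…, 0.02667…, 0
R0 = Σ lx·mx = 0 + 0 + 0.21 + 0.16… + 0.021333… + 0 = 0.391333…
R0 < 1, so the population is declining.

declining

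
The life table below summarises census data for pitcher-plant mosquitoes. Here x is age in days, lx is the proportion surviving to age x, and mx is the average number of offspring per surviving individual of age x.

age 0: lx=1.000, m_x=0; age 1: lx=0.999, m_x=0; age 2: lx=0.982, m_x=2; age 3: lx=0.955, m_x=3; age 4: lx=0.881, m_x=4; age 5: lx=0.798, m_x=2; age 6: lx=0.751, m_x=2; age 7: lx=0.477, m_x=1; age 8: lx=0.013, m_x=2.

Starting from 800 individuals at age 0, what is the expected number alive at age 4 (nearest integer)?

705

Expected survivors = N0 · l_4 = 800 × 0.881 = 704.8 → 705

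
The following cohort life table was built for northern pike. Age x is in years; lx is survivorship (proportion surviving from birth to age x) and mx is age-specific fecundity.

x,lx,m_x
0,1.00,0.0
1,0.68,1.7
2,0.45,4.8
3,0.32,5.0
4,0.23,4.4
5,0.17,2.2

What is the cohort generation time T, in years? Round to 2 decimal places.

2.57

lx·mx: 0, 1.156, 2.16, 1.6, 1.012, 0.374 → R0 = 6.302
x·lx·mx: 0, 1.156, 4.32, 4.8, 4.048, 1.87 → Σ = 16.194
T = 16.194 / 6.302 = 2.56966… → 2.57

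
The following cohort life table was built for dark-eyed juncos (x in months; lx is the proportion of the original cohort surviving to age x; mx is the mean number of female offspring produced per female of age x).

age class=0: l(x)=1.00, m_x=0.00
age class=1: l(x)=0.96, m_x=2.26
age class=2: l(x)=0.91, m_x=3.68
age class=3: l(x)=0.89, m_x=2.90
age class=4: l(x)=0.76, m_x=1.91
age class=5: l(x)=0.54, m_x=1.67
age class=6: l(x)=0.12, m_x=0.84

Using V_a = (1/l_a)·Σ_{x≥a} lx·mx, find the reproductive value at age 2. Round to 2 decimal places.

lx·mx for x ≥ 2: 3.3488, 2.581, 1.4516, 0.9018, 0.1008 → sum = 8.384
V_2 = 8.384 / l_2 = 8.384 / 0.91 = 9.213187… → 9.21

9.21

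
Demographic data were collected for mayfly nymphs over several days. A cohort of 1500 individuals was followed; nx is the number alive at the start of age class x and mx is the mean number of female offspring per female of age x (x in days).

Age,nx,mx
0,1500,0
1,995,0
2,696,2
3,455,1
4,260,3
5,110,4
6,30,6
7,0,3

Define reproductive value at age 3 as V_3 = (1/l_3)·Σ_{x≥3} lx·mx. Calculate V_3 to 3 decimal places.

lx = nx/n0 = nx/1500: 1, 0.66333…, 0.464, 0.30333…, 0.17333…, 0.07333…, 0.02, 0
lx·mx for x ≥ 3: 0.303333…, 0.52…, 0.293333…, 0.12, 0 → sum = 1.236667…
V_3 = 1.236667… / l_3 = 1.236667… / 0.303333… = 4.076923… → 4.077

4.077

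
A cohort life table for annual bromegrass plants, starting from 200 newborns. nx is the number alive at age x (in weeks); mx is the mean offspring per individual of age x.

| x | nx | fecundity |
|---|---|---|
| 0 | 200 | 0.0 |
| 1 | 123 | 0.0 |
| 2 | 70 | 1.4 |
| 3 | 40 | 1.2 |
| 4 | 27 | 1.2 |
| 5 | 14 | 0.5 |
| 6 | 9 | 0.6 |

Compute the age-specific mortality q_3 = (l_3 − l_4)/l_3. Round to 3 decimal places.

lx = nx/n0 = nx/200: 1, 0.615, 0.35, 0.2, 0.135, 0.07, 0.045
q_3 = (l_3 − l_4) / l_3 = (0.2 − 0.135) / 0.2
     = 0.065 / 0.2 = 0.325 → 0.325

0.325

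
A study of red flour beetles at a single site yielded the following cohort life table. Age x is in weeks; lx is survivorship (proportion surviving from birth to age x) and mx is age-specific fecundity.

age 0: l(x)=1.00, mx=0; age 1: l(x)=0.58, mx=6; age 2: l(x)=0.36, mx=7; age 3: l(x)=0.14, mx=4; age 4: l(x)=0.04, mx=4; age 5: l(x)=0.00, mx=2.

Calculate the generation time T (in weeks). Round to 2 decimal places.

lx·mx: 0, 3.48, 2.52, 0.56, 0.16, 0 → R0 = 6.72
x·lx·mx: 0, 3.48, 5.04, 1.68, 0.64, 0 → Σ = 10.84
T = 10.84 / 6.72 = 1.613095… → 1.61

1.61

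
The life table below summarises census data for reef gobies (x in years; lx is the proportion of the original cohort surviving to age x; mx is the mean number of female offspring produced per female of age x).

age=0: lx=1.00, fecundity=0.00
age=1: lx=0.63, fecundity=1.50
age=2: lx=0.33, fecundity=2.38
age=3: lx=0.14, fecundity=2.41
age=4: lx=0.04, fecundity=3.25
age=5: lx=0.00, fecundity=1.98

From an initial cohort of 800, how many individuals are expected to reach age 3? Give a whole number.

112

Expected survivors = N0 · l_3 = 800 × 0.14 = 112 → 112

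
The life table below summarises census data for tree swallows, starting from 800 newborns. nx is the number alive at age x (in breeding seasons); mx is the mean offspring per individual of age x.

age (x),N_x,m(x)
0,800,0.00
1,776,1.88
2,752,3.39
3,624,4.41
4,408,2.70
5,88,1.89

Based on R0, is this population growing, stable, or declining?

growing

lx = nx/n0 = nx/800: 1, 0.97, 0.94, 0.78, 0.51, 0.11
R0 = Σ lx·mx = 0 + 1.8236 + 3.1866 + 3.4398 + 1.377 + 0.2079 = 10.0349
R0 > 1, so the population is growing.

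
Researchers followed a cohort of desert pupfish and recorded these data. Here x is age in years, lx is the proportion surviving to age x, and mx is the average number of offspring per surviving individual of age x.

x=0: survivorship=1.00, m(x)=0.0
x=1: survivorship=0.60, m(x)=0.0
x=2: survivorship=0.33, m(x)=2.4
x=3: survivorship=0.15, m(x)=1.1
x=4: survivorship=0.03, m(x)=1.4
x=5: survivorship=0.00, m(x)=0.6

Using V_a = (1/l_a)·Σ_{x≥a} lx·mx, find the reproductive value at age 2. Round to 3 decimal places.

3.027

lx·mx for x ≥ 2: 0.792, 0.165, 0.042, 0 → sum = 0.999
V_2 = 0.999 / l_2 = 0.999 / 0.33 = 3.027273… → 3.027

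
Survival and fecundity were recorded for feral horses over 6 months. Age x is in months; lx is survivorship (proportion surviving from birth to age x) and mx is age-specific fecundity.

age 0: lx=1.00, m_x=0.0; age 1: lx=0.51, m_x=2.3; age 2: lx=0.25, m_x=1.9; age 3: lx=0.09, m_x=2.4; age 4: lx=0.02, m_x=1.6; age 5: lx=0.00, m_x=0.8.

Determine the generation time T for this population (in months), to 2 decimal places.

lx·mx: 0, 1.173, 0.475, 0.216, 0.032, 0 → R0 = 1.896
x·lx·mx: 0, 1.173, 0.95, 0.648, 0.128, 0 → Σ = 2.899
T = 2.899 / 1.896 = 1.529008… → 1.53

1.53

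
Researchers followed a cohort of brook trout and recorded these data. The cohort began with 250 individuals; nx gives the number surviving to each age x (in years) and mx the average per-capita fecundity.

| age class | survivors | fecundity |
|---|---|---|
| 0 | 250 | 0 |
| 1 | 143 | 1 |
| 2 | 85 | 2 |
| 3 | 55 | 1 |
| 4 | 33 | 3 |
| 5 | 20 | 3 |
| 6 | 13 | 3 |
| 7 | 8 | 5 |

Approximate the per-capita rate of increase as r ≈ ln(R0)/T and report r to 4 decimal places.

lx = nx/n0 = nx/250: 1, 0.572, 0.34, 0.22, 0.132, 0.08, 0.052, 0.032
R0 = Σ lx·mx = 0 + 0.572 + 0.68 + 0.22 + 0.396 + 0.24 + 0.156 + 0.16 = 2.424
Σ x·lx·mx = 7.432; T = 7.432/2.424 = 3.06601…
r ≈ ln(R0)/T = ln(2.424)/3.06601… = 0.288786… → 0.2888

0.2888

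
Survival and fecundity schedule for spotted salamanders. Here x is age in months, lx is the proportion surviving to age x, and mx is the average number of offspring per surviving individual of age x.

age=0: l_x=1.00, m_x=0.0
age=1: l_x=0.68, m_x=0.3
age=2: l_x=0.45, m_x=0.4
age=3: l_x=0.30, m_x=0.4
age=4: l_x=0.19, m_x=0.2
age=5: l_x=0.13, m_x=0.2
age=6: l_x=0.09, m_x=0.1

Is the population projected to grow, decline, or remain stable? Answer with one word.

R0 = Σ lx·mx = 0 + 0.204 + 0.18 + 0.12 + 0.038 + 0.026 + 0.009 = 0.577
R0 < 1, so the population is declining.

declining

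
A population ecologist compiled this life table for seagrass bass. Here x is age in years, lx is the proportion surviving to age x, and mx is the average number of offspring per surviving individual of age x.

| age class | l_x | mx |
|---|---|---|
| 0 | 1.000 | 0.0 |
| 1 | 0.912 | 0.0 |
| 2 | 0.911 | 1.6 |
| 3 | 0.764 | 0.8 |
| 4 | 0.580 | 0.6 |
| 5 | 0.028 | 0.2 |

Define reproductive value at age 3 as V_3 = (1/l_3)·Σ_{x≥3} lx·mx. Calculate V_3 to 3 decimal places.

1.263

lx·mx for x ≥ 3: 0.6112, 0.348, 0.0056 → sum = 0.9648
V_3 = 0.9648 / l_3 = 0.9648 / 0.764 = 1.262827… → 1.263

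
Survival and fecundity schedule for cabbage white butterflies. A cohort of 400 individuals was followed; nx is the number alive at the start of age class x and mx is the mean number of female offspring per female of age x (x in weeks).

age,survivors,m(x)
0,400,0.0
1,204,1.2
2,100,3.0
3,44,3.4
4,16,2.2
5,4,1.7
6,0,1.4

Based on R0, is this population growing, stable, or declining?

growing

lx = nx/n0 = nx/400: 1, 0.51, 0.25, 0.11, 0.04, 0.01, 0
R0 = Σ lx·mx = 0 + 0.612 + 0.75 + 0.374 + 0.088 + 0.017 + 0 = 1.841
R0 > 1, so the population is growing.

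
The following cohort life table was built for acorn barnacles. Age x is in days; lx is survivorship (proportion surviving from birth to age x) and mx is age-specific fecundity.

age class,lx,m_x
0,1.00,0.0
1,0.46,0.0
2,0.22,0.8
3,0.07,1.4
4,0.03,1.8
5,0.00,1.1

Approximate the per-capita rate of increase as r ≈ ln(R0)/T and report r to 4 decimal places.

-0.4242

R0 = Σ lx·mx = 0 + 0 + 0.176 + 0.098 + 0.054 + 0 = 0.328
Σ x·lx·mx = 0.862; T = 0.862/0.328 = 2.62805…
r ≈ ln(R0)/T = ln(0.328)/2.62805… = -0.424171… → -0.4242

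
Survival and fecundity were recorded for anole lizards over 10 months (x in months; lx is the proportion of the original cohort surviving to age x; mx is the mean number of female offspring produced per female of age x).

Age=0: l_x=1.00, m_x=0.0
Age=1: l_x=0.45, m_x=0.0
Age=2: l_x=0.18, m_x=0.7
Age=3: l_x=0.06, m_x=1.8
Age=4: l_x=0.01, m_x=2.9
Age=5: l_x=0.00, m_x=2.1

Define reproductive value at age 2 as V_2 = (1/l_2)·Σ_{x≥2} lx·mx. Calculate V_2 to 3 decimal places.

lx·mx for x ≥ 2: 0.126, 0.108, 0.029, 0 → sum = 0.263
V_2 = 0.263 / l_2 = 0.263 / 0.18 = 1.461111… → 1.461

1.461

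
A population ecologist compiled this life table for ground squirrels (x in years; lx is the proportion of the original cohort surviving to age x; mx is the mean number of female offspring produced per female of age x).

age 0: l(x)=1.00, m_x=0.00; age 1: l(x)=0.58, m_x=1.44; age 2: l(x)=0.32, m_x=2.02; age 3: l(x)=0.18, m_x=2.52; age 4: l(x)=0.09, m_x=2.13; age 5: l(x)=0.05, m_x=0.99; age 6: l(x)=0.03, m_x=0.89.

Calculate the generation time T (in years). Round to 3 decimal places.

lx·mx: 0, 0.8352, 0.6464, 0.4536, 0.1917, 0.0495, 0.0267 → R0 = 2.2031
x·lx·mx: 0, 0.8352, 1.2928, 1.3608, 0.7668, 0.2475, 0.1602 → Σ = 4.6633
T = 4.6633 / 2.2031 = 2.116699… → 2.117

2.117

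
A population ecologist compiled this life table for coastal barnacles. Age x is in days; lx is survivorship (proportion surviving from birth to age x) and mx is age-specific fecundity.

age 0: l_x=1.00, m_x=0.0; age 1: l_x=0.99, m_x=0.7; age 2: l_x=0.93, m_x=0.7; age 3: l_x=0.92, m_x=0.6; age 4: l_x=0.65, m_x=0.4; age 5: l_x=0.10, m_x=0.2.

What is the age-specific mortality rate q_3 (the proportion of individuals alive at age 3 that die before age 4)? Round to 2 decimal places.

0.29

q_3 = (l_3 − l_4) / l_3 = (0.92 − 0.65) / 0.92
     = 0.27 / 0.92 = 0.293478… → 0.29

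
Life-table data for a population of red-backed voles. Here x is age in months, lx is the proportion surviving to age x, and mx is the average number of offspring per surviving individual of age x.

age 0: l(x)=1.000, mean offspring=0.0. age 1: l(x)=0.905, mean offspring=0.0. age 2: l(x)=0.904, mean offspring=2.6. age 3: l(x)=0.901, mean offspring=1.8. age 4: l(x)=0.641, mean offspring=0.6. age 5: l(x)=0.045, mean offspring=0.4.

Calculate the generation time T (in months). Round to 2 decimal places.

2.56

lx·mx: 0, 0, 2.3504, 1.6218, 0.3846, 0.018 → R0 = 4.3748
x·lx·mx: 0, 0, 4.7008, 4.8654, 1.5384, 0.09 → Σ = 11.1946
T = 11.1946 / 4.3748 = 2.558883… → 2.56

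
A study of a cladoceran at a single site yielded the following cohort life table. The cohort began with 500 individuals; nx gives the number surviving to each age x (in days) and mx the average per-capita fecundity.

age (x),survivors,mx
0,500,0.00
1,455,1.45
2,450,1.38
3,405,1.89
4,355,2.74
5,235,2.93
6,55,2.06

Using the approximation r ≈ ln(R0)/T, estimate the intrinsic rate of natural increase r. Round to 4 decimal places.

lx = nx/n0 = nx/500: 1, 0.91, 0.9, 0.81, 0.71, 0.47, 0.11
R0 = Σ lx·mx = 0 + 1.3195 + 1.242 + 1.5309 + 1.9454 + 1.3771 + 0.2266 = 7.6415
Σ x·lx·mx = 24.4229; T = 24.4229/7.6415 = 3.19609…
r ≈ ln(R0)/T = ln(7.6415)/3.19609… = 0.636276… → 0.6363

0.6363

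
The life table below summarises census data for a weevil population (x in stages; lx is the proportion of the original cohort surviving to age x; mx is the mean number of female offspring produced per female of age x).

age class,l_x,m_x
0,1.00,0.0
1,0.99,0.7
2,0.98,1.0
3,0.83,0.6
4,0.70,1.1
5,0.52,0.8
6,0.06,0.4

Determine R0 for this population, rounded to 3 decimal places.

lx·mx by age: 0, 0.693, 0.98, 0.498, 0.77, 0.416, 0.024
R0 = Σ lx·mx = 3.381 → 3.381

3.381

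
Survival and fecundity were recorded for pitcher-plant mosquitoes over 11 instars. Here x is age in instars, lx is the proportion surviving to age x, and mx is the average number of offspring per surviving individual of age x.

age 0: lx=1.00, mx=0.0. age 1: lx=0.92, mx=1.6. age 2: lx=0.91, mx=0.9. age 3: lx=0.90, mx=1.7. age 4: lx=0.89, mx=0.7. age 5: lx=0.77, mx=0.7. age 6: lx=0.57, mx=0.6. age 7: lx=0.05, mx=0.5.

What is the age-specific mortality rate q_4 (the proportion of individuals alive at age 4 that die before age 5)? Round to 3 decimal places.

0.135

q_4 = (l_4 − l_5) / l_4 = (0.89 − 0.77) / 0.89
     = 0.12 / 0.89 = 0.134831… → 0.135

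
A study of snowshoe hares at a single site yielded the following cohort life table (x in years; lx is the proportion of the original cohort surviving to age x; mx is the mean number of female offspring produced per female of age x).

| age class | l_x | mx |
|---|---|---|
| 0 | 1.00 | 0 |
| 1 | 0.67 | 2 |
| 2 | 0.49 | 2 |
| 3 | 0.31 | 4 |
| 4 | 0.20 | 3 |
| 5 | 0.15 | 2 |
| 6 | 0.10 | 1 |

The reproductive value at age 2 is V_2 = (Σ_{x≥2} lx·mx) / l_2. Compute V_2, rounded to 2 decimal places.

lx·mx for x ≥ 2: 0.98, 1.24, 0.6, 0.3, 0.1 → sum = 3.22
V_2 = 3.22 / l_2 = 3.22 / 0.49 = 6.571429… → 6.57

6.57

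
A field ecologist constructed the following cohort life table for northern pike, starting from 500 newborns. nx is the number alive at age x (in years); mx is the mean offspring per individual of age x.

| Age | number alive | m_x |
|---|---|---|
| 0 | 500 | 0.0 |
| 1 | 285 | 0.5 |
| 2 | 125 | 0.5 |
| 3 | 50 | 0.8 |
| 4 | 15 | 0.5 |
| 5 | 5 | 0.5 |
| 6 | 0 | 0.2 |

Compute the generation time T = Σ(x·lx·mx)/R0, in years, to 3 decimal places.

lx = nx/n0 = nx/500: 1, 0.57, 0.25, 0.1, 0.03, 0.01, 0
lx·mx: 0, 0.285, 0.125, 0.08, 0.015, 0.005, 0 → R0 = 0.51
x·lx·mx: 0, 0.285, 0.25, 0.24, 0.06, 0.025, 0 → Σ = 0.86
T = 0.86 / 0.51 = 1.686275… → 1.686

1.686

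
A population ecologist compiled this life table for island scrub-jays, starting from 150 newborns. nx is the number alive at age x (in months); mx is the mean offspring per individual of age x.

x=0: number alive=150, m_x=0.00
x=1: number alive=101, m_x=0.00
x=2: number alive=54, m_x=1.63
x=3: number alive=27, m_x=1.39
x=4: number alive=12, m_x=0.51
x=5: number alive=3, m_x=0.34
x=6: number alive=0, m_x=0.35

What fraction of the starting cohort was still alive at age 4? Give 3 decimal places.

0.080

l_4 = n_4/n_0 = 12/150 = 0.08 → 0.080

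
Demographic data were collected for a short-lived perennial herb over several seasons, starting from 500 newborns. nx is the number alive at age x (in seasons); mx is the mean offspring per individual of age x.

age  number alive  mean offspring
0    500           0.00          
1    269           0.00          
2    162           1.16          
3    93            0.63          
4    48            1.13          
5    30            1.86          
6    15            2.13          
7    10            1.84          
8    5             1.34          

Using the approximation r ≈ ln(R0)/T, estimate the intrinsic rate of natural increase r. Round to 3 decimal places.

lx = nx/n0 = nx/500: 1, 0.538, 0.324, 0.186, 0.096, 0.06, 0.03, 0.02, 0.01
R0 = Σ lx·mx = 0 + 0 + 0.37584 + 0.11718 + 0.10848 + 0.1116 + 0.0639 + 0.0368 + 0.0134 = 0.8272
Σ x·lx·mx = 2.84334; T = 2.84334/0.8272 = 3.43731…
r ≈ ln(R0)/T = ln(0.8272)/3.43731… = -0.05519… → -0.055

-0.055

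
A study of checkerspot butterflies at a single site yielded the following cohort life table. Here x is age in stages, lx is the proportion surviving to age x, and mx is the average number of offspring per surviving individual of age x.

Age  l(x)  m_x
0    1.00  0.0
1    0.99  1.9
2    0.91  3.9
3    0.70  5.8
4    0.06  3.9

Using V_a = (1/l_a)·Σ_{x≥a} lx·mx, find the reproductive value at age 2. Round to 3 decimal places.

8.619

lx·mx for x ≥ 2: 3.549, 4.06, 0.234 → sum = 7.843
V_2 = 7.843 / l_2 = 7.843 / 0.91 = 8.618681… → 8.619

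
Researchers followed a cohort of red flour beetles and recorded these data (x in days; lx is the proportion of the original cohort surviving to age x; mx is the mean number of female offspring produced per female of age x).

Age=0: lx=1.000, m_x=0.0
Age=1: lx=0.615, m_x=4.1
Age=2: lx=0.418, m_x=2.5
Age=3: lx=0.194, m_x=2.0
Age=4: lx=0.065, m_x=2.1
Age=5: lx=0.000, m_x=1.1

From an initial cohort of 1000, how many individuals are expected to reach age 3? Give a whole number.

194

Expected survivors = N0 · l_3 = 1000 × 0.194 = 194 → 194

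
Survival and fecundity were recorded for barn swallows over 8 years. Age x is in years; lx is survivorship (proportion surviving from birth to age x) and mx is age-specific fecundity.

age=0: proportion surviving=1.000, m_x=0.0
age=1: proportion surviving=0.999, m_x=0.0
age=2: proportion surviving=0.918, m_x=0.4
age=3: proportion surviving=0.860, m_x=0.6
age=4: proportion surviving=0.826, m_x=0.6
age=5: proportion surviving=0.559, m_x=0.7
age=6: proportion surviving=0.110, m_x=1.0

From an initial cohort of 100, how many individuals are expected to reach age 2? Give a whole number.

Expected survivors = N0 · l_2 = 100 × 0.918 = 91.8 → 92

92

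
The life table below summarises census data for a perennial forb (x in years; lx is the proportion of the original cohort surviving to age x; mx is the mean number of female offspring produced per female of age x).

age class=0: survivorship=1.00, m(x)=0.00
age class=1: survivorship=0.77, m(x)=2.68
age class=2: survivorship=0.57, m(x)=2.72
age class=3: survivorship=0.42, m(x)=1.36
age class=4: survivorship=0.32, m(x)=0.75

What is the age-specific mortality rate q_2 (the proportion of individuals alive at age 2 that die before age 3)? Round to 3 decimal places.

q_2 = (l_2 − l_3) / l_2 = (0.57 − 0.42) / 0.57
     = 0.15 / 0.57 = 0.263158… → 0.263

0.263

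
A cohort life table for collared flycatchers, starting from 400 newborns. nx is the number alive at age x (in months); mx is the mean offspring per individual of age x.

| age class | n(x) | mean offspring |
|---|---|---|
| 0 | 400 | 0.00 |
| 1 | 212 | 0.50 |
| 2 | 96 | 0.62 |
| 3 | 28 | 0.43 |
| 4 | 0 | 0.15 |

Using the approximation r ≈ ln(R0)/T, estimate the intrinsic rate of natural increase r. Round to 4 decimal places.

lx = nx/n0 = nx/400: 1, 0.53, 0.24, 0.07, 0
R0 = Σ lx·mx = 0 + 0.265 + 0.1488 + 0.0301 + 0 = 0.4439
Σ x·lx·mx = 0.6529; T = 0.6529/0.4439 = 1.47083…
r ≈ ln(R0)/T = ln(0.4439)/1.47083… = -0.552176… → -0.5522

-0.5522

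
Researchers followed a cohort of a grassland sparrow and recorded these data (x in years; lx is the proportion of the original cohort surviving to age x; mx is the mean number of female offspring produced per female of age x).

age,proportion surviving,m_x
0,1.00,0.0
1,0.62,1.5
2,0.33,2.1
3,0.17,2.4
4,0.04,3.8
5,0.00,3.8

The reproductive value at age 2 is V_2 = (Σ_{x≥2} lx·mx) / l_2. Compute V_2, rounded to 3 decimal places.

3.797

lx·mx for x ≥ 2: 0.693, 0.408, 0.152, 0 → sum = 1.253
V_2 = 1.253 / l_2 = 1.253 / 0.33 = 3.79697… → 3.797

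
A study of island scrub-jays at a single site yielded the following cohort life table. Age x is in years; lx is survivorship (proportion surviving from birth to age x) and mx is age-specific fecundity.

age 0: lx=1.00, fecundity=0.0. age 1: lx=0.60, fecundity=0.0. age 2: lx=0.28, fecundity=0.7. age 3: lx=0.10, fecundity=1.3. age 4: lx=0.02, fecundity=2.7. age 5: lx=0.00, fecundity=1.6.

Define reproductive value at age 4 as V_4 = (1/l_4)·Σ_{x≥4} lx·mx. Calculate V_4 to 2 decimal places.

lx·mx for x ≥ 4: 0.054, 0 → sum = 0.054
V_4 = 0.054 / l_4 = 0.054 / 0.02 = 2.7 → 2.70

2.70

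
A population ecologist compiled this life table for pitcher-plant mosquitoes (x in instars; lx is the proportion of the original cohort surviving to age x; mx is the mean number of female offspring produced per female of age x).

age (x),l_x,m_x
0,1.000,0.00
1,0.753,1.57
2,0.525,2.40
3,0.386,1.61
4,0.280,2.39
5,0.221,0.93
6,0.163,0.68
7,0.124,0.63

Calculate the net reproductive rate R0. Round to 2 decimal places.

4.13

lx·mx by age: 0, 1.18221, 1.26, 0.62146, 0.6692, 0.20553, 0.11084, 0.07812
R0 = Σ lx·mx = 4.12736 → 4.13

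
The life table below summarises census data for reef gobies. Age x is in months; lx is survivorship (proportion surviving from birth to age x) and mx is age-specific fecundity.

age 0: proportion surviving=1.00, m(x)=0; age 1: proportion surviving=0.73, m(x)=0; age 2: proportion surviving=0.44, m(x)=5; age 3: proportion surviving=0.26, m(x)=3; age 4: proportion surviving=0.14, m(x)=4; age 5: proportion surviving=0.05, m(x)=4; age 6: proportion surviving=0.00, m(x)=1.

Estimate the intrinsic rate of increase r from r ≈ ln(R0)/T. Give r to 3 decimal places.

R0 = Σ lx·mx = 0 + 0 + 2.2 + 0.78 + 0.56 + 0.2 + 0 = 3.74
Σ x·lx·mx = 9.98; T = 9.98/3.74 = 2.66845…
r ≈ ln(R0)/T = ln(3.74)/2.66845… = 0.49433… → 0.494

0.494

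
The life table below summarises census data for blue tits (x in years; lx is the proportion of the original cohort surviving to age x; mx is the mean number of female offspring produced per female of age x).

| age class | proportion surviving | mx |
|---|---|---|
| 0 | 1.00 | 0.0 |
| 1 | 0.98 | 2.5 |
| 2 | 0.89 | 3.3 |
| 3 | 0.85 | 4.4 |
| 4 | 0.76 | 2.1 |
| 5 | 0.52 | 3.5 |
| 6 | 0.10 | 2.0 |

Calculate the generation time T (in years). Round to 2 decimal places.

2.84

lx·mx: 0, 2.45, 2.937, 3.74, 1.596, 1.82, 0.2 → R0 = 12.743
x·lx·mx: 0, 2.45, 5.874, 11.22, 6.384, 9.1, 1.2 → Σ = 36.228
T = 36.228 / 12.743 = 2.842973… → 2.84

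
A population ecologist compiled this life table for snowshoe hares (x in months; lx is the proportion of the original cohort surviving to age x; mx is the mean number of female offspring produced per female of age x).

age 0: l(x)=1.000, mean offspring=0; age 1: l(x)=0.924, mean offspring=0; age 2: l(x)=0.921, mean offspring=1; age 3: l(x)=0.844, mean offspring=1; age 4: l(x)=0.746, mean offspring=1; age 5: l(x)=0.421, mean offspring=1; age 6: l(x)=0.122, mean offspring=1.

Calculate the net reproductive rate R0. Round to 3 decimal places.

3.054

lx·mx by age: 0, 0, 0.921, 0.844, 0.746, 0.421, 0.122
R0 = Σ lx·mx = 3.054 → 3.054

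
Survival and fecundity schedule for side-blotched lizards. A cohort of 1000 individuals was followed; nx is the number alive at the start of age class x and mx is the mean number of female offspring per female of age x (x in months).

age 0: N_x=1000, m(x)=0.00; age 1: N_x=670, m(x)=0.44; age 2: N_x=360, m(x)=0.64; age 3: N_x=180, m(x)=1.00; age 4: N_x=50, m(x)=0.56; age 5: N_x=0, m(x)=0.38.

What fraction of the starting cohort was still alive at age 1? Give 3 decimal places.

l_1 = n_1/n_0 = 670/1000 = 0.67 → 0.670

0.670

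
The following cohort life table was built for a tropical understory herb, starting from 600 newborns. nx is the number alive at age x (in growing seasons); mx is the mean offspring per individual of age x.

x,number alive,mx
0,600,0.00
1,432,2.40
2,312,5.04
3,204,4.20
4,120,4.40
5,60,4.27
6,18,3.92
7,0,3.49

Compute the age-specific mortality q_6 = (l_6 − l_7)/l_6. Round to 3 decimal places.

1.000

lx = nx/n0 = nx/600: 1, 0.72, 0.52, 0.34, 0.2, 0.1, 0.03, 0
q_6 = (l_6 − l_7) / l_6 = (0.03 − 0) / 0.03
     = 0.03 / 0.03 = 1 → 1.000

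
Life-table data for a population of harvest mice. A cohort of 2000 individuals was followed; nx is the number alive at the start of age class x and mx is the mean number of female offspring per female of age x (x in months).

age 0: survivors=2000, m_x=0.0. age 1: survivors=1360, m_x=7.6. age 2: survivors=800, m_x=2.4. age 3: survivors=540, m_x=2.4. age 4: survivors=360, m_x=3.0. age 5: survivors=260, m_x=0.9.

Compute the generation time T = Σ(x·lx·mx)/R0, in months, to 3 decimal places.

1.584

lx = nx/n0 = nx/2000: 1, 0.68, 0.4, 0.27, 0.18, 0.13
lx·mx: 0, 5.168, 0.96, 0.648, 0.54, 0.117 → R0 = 7.433
x·lx·mx: 0, 5.168, 1.92, 1.944, 2.16, 0.585 → Σ = 11.777
T = 11.777 / 7.433 = 1.584421… → 1.584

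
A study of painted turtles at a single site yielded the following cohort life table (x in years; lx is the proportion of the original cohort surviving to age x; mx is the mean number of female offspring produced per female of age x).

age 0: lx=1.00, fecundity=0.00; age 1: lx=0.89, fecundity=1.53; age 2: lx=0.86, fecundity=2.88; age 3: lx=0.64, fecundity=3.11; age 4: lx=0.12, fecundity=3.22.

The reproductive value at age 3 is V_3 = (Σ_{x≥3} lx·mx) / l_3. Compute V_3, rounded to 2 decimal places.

lx·mx for x ≥ 3: 1.9904, 0.3864 → sum = 2.3768
V_3 = 2.3768 / l_3 = 2.3768 / 0.64 = 3.71375 → 3.71

3.71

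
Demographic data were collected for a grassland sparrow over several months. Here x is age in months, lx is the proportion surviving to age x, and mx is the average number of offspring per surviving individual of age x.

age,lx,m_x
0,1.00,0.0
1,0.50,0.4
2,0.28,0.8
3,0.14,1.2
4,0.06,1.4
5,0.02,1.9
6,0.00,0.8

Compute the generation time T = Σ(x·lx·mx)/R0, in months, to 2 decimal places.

2.35

lx·mx: 0, 0.2, 0.224, 0.168, 0.084, 0.038, 0 → R0 = 0.714
x·lx·mx: 0, 0.2, 0.448, 0.504, 0.336, 0.19, 0 → Σ = 1.678
T = 1.678 / 0.714 = 2.35014… → 2.35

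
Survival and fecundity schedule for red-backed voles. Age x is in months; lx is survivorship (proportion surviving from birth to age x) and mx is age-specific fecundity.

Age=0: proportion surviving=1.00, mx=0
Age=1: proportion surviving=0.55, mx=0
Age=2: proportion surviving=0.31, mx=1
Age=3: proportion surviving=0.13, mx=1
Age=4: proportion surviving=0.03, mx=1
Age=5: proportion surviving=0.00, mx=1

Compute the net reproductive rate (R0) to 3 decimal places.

0.470

lx·mx by age: 0, 0, 0.31, 0.13, 0.03, 0
R0 = Σ lx·mx = 0.47 → 0.470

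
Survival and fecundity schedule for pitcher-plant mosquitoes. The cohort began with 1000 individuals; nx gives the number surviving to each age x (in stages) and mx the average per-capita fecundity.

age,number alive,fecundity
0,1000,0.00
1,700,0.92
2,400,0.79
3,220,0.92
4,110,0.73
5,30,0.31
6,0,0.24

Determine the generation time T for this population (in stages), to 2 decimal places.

lx = nx/n0 = nx/1000: 1, 0.7, 0.4, 0.22, 0.11, 0.03, 0
lx·mx: 0, 0.644, 0.316, 0.2024, 0.0803, 0.0093, 0 → R0 = 1.252
x·lx·mx: 0, 0.644, 0.632, 0.6072, 0.3212, 0.0465, 0 → Σ = 2.2509
T = 2.2509 / 1.252 = 1.797843… → 1.80

1.80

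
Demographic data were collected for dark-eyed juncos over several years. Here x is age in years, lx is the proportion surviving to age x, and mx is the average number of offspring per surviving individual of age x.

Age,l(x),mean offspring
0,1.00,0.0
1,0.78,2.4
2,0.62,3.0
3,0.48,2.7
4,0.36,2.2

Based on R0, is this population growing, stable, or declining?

R0 = Σ lx·mx = 0 + 1.872 + 1.86 + 1.296 + 0.792 = 5.82
R0 > 1, so the population is growing.

growing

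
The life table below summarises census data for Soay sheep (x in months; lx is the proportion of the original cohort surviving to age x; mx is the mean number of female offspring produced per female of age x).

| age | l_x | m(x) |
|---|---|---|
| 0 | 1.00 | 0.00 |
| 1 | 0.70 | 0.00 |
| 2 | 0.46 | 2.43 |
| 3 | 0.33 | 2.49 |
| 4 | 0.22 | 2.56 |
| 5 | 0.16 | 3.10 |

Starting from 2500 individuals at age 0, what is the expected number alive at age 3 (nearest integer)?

825

Expected survivors = N0 · l_3 = 2500 × 0.33 = 825 → 825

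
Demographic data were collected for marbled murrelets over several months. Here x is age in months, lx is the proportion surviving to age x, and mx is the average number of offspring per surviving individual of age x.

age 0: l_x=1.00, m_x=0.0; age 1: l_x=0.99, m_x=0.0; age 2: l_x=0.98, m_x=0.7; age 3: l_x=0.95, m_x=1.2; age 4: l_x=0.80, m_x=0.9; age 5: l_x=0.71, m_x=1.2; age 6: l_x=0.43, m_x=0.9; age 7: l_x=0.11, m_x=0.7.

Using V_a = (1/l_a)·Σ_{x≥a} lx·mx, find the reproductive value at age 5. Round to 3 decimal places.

1.854

lx·mx for x ≥ 5: 0.852, 0.387, 0.077 → sum = 1.316
V_5 = 1.316 / l_5 = 1.316 / 0.71 = 1.853521… → 1.854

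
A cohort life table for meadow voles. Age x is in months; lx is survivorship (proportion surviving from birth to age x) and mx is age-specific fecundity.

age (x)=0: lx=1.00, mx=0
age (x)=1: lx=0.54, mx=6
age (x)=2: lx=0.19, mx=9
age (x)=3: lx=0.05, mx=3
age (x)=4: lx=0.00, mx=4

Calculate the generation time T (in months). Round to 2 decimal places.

1.39

lx·mx: 0, 3.24, 1.71, 0.15, 0 → R0 = 5.1
x·lx·mx: 0, 3.24, 3.42, 0.45, 0 → Σ = 7.11
T = 7.11 / 5.1 = 1.394118… → 1.39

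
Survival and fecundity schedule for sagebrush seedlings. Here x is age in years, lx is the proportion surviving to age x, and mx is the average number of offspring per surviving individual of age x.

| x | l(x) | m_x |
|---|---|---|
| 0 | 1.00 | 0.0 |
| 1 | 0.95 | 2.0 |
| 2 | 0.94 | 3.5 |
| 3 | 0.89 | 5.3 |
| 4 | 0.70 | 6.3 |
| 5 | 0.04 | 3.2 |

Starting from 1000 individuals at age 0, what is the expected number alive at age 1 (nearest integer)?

Expected survivors = N0 · l_1 = 1000 × 0.95 = 950 → 950

950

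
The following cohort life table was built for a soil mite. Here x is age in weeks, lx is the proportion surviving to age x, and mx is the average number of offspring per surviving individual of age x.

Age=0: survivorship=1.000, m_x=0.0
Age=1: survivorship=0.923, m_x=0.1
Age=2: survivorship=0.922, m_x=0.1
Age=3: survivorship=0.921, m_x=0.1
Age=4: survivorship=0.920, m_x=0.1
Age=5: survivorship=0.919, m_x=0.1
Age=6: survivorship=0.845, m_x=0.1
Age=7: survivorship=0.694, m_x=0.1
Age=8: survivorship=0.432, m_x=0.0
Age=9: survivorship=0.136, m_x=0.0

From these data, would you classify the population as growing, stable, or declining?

R0 = Σ lx·mx = 0 + 0.0923 + 0.0922 + 0.0921 + 0.092 + 0.0919 + 0.0845 + 0.0694 + 0 + 0 = 0.6144
R0 < 1, so the population is declining.

declining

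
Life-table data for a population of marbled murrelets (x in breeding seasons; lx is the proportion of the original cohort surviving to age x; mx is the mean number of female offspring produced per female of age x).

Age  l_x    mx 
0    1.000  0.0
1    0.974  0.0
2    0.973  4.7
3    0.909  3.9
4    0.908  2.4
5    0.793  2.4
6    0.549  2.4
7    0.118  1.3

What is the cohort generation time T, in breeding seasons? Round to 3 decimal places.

lx·mx: 0, 0, 4.5731, 3.5451, 2.1792, 1.9032, 1.3176, 0.1534 → R0 = 13.6716
x·lx·mx: 0, 0, 9.1462, 10.6353, 8.7168, 9.516, 7.9056, 1.0738 → Σ = 46.9937
T = 46.9937 / 13.6716 = 3.437323… → 3.437

3.437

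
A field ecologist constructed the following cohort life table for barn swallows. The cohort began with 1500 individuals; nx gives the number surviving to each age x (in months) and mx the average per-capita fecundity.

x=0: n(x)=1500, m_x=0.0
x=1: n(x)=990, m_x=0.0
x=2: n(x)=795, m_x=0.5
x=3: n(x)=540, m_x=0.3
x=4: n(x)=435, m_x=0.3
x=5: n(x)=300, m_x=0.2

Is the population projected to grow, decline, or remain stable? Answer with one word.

declining

lx = nx/n0 = nx/1500: 1, 0.66, 0.53, 0.36, 0.29, 0.2
R0 = Σ lx·mx = 0 + 0 + 0.265 + 0.108 + 0.087 + 0.04 = 0.5
R0 < 1, so the population is declining.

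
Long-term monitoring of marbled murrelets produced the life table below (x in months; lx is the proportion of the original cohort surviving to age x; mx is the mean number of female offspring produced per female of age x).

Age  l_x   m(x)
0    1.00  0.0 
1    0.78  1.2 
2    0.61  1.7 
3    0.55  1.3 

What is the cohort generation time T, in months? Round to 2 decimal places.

1.92

lx·mx: 0, 0.936, 1.037, 0.715 → R0 = 2.688
x·lx·mx: 0, 0.936, 2.074, 2.145 → Σ = 5.155
T = 5.155 / 2.688 = 1.917783… → 1.92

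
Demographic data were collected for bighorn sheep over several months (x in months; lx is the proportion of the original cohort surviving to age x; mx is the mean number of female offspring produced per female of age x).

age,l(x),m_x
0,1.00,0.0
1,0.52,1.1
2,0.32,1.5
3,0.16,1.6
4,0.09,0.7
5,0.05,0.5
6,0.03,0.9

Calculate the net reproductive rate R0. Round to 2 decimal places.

1.42

lx·mx by age: 0, 0.572, 0.48, 0.256, 0.063, 0.025, 0.027
R0 = Σ lx·mx = 1.423 → 1.42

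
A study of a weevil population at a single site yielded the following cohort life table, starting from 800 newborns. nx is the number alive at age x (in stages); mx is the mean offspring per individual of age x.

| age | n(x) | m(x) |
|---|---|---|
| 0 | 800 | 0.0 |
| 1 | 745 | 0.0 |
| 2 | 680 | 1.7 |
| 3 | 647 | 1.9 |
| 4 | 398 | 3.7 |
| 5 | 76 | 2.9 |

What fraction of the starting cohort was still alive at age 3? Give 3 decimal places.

l_3 = n_3/n_0 = 647/800 = 0.80875 → 0.809

0.809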